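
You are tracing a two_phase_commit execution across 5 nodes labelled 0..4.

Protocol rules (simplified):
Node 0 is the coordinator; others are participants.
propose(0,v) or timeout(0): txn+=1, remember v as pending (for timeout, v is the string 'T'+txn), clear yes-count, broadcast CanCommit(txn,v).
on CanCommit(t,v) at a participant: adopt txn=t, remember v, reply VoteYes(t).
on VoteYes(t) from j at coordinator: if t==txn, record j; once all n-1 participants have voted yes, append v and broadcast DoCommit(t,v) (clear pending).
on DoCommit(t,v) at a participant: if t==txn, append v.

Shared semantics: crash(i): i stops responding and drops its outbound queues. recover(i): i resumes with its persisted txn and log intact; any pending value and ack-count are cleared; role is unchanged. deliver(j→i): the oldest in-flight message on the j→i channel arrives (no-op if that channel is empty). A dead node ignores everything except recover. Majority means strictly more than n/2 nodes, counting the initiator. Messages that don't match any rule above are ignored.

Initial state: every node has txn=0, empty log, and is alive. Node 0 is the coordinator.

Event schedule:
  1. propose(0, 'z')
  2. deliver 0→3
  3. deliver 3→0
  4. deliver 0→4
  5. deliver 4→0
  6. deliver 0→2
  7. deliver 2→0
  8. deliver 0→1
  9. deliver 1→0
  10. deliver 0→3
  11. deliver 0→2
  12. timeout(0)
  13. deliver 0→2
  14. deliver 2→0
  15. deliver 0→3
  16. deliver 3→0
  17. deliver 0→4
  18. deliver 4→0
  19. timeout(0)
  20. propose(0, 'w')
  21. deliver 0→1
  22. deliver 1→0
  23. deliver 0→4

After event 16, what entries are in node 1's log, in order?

empty

step 1 propose(0,'z'): 0={coor,t=1,log=-}
step 2 deliver 0→3: 3={part,t=1,log=-}
step 3 deliver 3→0: —
step 4 deliver 0→4: 4={part,t=1,log=-}
step 5 deliver 4→0: —
step 6 deliver 0→2: 2={part,t=1,log=-}
step 7 deliver 2→0: —
step 8 deliver 0→1: 1={part,t=1,log=-}
step 9 deliver 1→0: 0={coor,t=1,log=z}
step 10 deliver 0→3: 3={part,t=1,log=z}
step 11 deliver 0→2: 2={part,t=1,log=z}
step 12 timeout(0): 0={coor,t=2,log=z}
step 13 deliver 0→2: 2={part,t=2,log=z}
step 14 deliver 2→0: —
step 15 deliver 0→3: 3={part,t=2,log=z}
step 16 deliver 3→0: —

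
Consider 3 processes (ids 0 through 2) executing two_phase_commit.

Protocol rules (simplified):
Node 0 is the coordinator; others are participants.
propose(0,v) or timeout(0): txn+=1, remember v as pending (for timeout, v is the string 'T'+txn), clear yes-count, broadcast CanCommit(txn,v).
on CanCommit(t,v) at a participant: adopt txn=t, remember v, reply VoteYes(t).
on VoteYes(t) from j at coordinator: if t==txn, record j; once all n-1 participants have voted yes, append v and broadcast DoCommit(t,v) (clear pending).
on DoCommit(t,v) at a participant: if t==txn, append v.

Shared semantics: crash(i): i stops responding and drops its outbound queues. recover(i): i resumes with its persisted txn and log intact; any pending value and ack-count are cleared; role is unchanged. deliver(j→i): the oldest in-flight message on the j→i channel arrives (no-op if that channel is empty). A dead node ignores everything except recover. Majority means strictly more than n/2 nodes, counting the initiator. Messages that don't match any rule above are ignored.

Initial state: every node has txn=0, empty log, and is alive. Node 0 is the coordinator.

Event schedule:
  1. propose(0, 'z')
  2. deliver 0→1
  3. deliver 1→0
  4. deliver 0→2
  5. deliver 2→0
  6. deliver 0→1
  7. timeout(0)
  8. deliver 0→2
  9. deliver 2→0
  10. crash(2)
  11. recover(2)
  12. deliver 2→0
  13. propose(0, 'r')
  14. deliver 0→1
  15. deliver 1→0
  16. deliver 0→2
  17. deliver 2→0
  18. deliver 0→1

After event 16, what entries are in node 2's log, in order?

z

[1] propose(0,'z') → N0(coor t1 [-])
[2] deliver 0→1 → N1(part t1 [-])
[3] deliver 1→0 → ∅
[4] deliver 0→2 → N2(part t1 [-])
[5] deliver 2→0 → N0(coor t1 [z])
[6] deliver 0→1 → N1(part t1 [z])
[7] timeout(0) → N0(coor t2 [z])
[8] deliver 0→2 → N2(part t1 [z])
[9] deliver 2→0 → ∅
[10] crash(2) → N2(✗part t1 [z])
[11] recover(2) → N2(part t1 [z])
[12] deliver 2→0 → ∅
[13] propose(0,'r') → N0(coor t3 [z])
[14] deliver 0→1 → N1(part t2 [z])
[15] deliver 1→0 → ∅
[16] deliver 0→2 → N2(part t2 [z])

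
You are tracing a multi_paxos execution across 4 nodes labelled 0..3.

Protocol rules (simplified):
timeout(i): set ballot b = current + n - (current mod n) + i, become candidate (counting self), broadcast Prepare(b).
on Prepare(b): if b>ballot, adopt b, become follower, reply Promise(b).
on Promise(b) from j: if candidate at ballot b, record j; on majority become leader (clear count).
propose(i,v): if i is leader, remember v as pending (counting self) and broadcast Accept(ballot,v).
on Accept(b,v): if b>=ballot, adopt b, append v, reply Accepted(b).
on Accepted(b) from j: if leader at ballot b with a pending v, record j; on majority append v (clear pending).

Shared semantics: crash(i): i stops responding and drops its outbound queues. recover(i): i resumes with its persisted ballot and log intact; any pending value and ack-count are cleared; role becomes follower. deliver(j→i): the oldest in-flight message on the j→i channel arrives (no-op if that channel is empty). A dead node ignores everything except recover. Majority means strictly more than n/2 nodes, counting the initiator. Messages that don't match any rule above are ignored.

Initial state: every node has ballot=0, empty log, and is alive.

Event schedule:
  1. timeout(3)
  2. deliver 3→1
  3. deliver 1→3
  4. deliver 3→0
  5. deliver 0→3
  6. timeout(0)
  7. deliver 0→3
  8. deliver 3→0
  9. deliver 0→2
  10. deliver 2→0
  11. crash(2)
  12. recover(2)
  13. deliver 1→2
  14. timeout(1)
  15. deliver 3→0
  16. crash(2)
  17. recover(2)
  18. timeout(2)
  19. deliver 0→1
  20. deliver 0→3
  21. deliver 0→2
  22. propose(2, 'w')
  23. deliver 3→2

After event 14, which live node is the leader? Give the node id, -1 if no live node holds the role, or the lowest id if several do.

1. timeout(3):  <3:cand b7 ->
2. deliver 3→1:  <1:foll b7 ->
3. deliver 1→3:  nop
4. deliver 3→0:  <0:foll b7 ->
5. deliver 0→3:  <3:lead b7 ->
6. timeout(0):  <0:cand b8 ->
7. deliver 0→3:  <3:foll b8 ->
8. deliver 3→0:  nop
9. deliver 0→2:  <2:foll b8 ->
10. deliver 2→0:  <0:lead b8 ->
11. crash(2):  <2:✗foll b8 ->
12. recover(2):  <2:foll b8 ->
13. deliver 1→2:  nop
14. timeout(1):  <1:cand b9 ->

0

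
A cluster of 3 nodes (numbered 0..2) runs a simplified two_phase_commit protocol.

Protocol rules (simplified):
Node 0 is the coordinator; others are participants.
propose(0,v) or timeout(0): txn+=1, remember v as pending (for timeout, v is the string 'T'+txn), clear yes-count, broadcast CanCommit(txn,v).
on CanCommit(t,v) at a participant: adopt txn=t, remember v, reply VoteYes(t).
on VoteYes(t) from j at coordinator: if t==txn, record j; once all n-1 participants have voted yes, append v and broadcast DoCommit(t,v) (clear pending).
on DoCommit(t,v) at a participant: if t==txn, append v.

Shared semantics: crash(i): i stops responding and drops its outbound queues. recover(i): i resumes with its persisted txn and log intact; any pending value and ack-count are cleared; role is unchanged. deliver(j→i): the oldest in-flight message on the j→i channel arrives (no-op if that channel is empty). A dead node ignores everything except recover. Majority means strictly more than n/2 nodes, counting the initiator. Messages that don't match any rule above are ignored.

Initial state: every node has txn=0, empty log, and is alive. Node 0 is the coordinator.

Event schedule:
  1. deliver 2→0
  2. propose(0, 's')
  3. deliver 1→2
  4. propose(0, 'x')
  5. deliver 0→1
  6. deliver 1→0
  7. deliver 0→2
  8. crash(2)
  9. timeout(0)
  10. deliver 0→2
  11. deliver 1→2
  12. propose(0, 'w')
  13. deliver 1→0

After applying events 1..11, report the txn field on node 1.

1

1. deliver 2→0:  nop
2. propose(0,'s'):  <0:coor t1 ->
3. deliver 1→2:  nop
4. propose(0,'x'):  <0:coor t2 ->
5. deliver 0→1:  <1:part t1 ->
6. deliver 1→0:  nop
7. deliver 0→2:  <2:part t1 ->
8. crash(2):  <2:✗part t1 ->
9. timeout(0):  <0:coor t3 ->
10. deliver 0→2:  nop
11. deliver 1→2:  nop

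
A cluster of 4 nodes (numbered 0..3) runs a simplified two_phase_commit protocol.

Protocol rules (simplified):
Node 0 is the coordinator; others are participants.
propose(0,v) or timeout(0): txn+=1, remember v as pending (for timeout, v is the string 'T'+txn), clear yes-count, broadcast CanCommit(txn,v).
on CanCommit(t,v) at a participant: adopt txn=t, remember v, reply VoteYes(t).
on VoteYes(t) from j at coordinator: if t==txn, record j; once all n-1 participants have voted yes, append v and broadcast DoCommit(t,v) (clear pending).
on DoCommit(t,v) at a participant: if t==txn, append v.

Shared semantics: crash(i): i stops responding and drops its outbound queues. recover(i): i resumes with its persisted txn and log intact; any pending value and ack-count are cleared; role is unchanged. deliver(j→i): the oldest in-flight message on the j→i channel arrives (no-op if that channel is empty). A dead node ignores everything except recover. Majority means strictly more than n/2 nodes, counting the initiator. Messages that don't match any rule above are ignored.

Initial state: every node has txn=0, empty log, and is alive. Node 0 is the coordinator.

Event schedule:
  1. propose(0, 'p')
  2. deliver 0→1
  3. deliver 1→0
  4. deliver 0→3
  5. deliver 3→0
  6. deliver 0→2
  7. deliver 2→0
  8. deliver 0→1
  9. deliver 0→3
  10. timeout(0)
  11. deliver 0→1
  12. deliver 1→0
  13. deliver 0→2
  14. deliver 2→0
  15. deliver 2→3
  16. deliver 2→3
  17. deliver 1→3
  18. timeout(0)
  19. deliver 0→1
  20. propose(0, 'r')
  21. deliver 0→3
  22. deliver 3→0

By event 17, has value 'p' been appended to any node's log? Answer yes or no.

[1] propose(0,'p') → N0(coor t1 [-])
[2] deliver 0→1 → N1(part t1 [-])
[3] deliver 1→0 → ∅
[4] deliver 0→3 → N3(part t1 [-])
[5] deliver 3→0 → ∅
[6] deliver 0→2 → N2(part t1 [-])
[7] deliver 2→0 → N0(coor t1 [p])
[8] deliver 0→1 → N1(part t1 [p])
[9] deliver 0→3 → N3(part t1 [p])
[10] timeout(0) → N0(coor t2 [p])
[11] deliver 0→1 → N1(part t2 [p])
[12] deliver 1→0 → ∅
[13] deliver 0→2 → N2(part t1 [p])
[14] deliver 2→0 → ∅
[15] deliver 2→3 → ∅
[16] deliver 2→3 → ∅
[17] deliver 1→3 → ∅

yes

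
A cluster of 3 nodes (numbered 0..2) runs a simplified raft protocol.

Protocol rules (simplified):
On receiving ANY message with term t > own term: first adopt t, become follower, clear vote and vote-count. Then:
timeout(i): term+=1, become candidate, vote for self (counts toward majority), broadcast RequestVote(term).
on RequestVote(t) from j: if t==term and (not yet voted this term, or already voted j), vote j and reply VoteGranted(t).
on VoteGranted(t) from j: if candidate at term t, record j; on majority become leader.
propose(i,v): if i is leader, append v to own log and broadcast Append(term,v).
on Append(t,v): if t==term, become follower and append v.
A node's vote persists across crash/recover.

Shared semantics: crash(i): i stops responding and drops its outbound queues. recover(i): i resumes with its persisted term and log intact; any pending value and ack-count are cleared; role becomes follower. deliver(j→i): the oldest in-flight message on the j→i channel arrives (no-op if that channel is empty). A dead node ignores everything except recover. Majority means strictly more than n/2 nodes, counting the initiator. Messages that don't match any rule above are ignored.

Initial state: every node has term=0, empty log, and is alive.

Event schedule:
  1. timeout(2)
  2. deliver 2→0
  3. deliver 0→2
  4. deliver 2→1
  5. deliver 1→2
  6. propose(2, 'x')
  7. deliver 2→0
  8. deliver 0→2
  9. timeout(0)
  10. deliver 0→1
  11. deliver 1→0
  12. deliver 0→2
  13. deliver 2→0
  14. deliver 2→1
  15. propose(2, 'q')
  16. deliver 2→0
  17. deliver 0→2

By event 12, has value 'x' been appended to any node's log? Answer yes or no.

yes

[1] timeout(2) → N2(cand t1 [-])
[2] deliver 2→0 → N0(foll t1 [-])
[3] deliver 0→2 → N2(lead t1 [-])
[4] deliver 2→1 → N1(foll t1 [-])
[5] deliver 1→2 → ∅
[6] propose(2,'x') → N2(lead t1 [x])
[7] deliver 2→0 → N0(foll t1 [x])
[8] deliver 0→2 → ∅
[9] timeout(0) → N0(cand t2 [x])
[10] deliver 0→1 → N1(foll t2 [-])
[11] deliver 1→0 → N0(lead t2 [x])
[12] deliver 0→2 → N2(foll t2 [x])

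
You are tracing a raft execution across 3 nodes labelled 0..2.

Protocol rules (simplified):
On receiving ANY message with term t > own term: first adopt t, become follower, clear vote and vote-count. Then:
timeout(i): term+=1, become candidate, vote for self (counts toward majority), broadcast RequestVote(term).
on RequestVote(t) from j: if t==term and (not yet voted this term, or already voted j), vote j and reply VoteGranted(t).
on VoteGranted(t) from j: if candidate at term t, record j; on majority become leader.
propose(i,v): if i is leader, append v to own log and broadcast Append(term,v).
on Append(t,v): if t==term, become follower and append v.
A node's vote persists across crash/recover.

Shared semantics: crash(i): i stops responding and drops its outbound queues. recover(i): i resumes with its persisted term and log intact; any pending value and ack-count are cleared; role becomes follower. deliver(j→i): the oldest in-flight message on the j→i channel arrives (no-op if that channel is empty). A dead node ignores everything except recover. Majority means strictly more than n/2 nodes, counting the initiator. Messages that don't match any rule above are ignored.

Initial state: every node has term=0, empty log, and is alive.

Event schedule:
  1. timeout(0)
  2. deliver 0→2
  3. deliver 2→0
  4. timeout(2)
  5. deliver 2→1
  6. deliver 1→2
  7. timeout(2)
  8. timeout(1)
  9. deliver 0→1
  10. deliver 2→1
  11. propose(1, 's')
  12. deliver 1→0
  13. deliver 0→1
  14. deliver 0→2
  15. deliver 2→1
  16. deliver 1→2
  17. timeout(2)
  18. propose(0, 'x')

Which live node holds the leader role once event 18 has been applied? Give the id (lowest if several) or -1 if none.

step 1 timeout(0): 0={cand,t=1,log=-}
step 2 deliver 0→2: 2={foll,t=1,log=-}
step 3 deliver 2→0: 0={lead,t=1,log=-}
step 4 timeout(2): 2={cand,t=2,log=-}
step 5 deliver 2→1: 1={foll,t=2,log=-}
step 6 deliver 1→2: 2={lead,t=2,log=-}
step 7 timeout(2): 2={cand,t=3,log=-}
step 8 timeout(1): 1={cand,t=3,log=-}
step 9 deliver 0→1: —
step 10 deliver 2→1: —
step 11 propose(1,'s'): —
step 12 deliver 1→0: 0={foll,t=3,log=-}
step 13 deliver 0→1: 1={lead,t=3,log=-}
step 14 deliver 0→2: —
step 15 deliver 2→1: —
step 16 deliver 1→2: —
step 17 timeout(2): 2={cand,t=4,log=-}
step 18 propose(0,'x'): —

1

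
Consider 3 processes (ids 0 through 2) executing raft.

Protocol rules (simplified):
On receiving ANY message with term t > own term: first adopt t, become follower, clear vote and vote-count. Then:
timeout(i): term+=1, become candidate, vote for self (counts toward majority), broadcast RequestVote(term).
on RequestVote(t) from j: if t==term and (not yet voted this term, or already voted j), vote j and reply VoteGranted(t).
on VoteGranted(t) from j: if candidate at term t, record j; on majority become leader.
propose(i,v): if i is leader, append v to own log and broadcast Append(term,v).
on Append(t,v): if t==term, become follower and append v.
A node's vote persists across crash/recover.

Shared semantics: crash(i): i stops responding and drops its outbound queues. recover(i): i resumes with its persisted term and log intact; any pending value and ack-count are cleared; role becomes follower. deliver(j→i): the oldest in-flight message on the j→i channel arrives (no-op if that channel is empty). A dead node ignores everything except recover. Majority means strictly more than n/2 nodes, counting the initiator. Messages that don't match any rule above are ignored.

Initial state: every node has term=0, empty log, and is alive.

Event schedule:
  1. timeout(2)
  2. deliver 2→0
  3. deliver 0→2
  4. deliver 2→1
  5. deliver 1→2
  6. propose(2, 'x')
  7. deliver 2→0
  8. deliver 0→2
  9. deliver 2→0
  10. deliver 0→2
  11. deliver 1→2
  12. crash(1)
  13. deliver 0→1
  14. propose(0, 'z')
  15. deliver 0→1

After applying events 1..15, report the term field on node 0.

after 1 — timeout(2): n2:cand/t1/[-]
after 2 — deliver 2→0: n0:foll/t1/[-]
after 3 — deliver 0→2: n2:lead/t1/[-]
after 4 — deliver 2→1: n1:foll/t1/[-]
after 5 — deliver 1→2: ·
after 6 — propose(2,'x'): n2:lead/t1/[x]
after 7 — deliver 2→0: n0:foll/t1/[x]
after 8 — deliver 0→2: ·
after 9 — deliver 2→0: ·
after 10 — deliver 0→2: ·
after 11 — deliver 1→2: ·
after 12 — crash(1): n1:✗foll/t1/[-]
after 13 — deliver 0→1: ·
after 14 — propose(0,'z'): ·
after 15 — deliver 0→1: ·

1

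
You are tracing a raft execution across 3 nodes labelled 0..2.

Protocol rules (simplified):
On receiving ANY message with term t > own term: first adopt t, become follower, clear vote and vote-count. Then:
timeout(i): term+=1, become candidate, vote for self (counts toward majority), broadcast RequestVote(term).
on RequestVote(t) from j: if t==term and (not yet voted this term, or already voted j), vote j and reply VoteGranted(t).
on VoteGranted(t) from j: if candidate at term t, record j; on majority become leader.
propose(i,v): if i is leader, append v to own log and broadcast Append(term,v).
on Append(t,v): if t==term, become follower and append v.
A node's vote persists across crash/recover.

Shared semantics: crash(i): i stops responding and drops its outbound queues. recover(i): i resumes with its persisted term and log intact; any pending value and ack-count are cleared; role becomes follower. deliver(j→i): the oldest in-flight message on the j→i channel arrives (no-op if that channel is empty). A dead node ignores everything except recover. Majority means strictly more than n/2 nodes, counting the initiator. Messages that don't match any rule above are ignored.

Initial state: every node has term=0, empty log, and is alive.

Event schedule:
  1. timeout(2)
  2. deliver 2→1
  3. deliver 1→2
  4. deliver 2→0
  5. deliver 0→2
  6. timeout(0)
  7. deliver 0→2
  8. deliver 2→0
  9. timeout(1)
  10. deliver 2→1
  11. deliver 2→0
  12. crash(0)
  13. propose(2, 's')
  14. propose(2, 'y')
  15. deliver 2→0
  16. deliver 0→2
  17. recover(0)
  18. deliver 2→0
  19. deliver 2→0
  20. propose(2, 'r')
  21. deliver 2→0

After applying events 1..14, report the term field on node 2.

2

[1] timeout(2) → N2(cand t1 [-])
[2] deliver 2→1 → N1(foll t1 [-])
[3] deliver 1→2 → N2(lead t1 [-])
[4] deliver 2→0 → N0(foll t1 [-])
[5] deliver 0→2 → ∅
[6] timeout(0) → N0(cand t2 [-])
[7] deliver 0→2 → N2(foll t2 [-])
[8] deliver 2→0 → N0(lead t2 [-])
[9] timeout(1) → N1(cand t2 [-])
[10] deliver 2→1 → ∅
[11] deliver 2→0 → ∅
[12] crash(0) → N0(✗lead t2 [-])
[13] propose(2,'s') → ∅
[14] propose(2,'y') → ∅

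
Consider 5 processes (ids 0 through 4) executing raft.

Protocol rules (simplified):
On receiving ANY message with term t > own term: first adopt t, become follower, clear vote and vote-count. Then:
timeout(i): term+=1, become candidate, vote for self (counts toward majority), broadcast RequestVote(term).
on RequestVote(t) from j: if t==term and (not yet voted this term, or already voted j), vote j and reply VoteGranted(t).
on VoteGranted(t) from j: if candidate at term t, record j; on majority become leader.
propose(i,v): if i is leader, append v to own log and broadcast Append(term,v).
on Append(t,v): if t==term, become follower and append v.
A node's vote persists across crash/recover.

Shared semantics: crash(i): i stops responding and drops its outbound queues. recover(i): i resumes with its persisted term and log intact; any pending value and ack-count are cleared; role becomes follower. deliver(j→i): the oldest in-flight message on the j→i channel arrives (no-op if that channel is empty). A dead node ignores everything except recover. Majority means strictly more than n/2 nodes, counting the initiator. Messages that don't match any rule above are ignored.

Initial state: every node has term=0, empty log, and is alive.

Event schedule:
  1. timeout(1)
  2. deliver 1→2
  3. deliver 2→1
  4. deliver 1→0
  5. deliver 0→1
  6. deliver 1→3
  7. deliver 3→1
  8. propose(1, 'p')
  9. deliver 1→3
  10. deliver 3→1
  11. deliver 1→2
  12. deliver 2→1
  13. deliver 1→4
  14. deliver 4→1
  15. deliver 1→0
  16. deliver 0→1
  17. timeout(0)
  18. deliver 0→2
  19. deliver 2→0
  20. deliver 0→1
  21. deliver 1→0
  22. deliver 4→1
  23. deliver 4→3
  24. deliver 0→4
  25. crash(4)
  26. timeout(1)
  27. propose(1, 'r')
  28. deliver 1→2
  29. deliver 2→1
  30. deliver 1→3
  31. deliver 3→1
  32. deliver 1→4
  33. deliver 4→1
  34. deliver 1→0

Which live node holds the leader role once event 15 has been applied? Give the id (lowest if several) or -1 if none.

after 1 — timeout(1): n1:cand/t1/[-]
after 2 — deliver 1→2: n2:foll/t1/[-]
after 3 — deliver 2→1: ·
after 4 — deliver 1→0: n0:foll/t1/[-]
after 5 — deliver 0→1: n1:lead/t1/[-]
after 6 — deliver 1→3: n3:foll/t1/[-]
after 7 — deliver 3→1: ·
after 8 — propose(1,'p'): n1:lead/t1/[p]
after 9 — deliver 1→3: n3:foll/t1/[p]
after 10 — deliver 3→1: ·
after 11 — deliver 1→2: n2:foll/t1/[p]
after 12 — deliver 2→1: ·
after 13 — deliver 1→4: n4:foll/t1/[-]
after 14 — deliver 4→1: ·
after 15 — deliver 1→0: n0:foll/t1/[p]

1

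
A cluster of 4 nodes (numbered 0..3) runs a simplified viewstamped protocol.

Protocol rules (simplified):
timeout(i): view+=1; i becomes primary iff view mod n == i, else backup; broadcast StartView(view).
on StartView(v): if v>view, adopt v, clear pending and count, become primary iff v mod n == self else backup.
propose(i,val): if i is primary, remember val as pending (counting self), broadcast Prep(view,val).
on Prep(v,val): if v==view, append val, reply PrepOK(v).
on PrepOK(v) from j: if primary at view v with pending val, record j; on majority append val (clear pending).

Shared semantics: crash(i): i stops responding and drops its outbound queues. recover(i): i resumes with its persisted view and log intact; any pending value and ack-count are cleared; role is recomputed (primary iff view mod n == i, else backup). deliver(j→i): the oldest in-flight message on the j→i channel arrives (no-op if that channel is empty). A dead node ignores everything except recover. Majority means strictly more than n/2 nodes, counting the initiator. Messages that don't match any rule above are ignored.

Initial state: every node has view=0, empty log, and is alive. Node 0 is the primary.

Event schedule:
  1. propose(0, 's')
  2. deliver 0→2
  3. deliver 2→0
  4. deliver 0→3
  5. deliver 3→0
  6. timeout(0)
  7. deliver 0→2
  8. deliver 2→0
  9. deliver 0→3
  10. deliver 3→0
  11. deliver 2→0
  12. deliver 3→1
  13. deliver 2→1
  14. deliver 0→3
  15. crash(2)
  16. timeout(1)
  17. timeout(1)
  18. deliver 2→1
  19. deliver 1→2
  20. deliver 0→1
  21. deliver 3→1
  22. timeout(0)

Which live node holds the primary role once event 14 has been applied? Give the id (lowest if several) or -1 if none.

-1

after 1 — propose(0,'s'): ·
after 2 — deliver 0→2: n2:back/v0/[s]
after 3 — deliver 2→0: ·
after 4 — deliver 0→3: n3:back/v0/[s]
after 5 — deliver 3→0: n0:prim/v0/[s]
after 6 — timeout(0): n0:back/v1/[s]
after 7 — deliver 0→2: n2:back/v1/[s]
after 8 — deliver 2→0: ·
after 9 — deliver 0→3: n3:back/v1/[s]
after 10 — deliver 3→0: ·
after 11 — deliver 2→0: ·
after 12 — deliver 3→1: ·
after 13 — deliver 2→1: ·
after 14 — deliver 0→3: ·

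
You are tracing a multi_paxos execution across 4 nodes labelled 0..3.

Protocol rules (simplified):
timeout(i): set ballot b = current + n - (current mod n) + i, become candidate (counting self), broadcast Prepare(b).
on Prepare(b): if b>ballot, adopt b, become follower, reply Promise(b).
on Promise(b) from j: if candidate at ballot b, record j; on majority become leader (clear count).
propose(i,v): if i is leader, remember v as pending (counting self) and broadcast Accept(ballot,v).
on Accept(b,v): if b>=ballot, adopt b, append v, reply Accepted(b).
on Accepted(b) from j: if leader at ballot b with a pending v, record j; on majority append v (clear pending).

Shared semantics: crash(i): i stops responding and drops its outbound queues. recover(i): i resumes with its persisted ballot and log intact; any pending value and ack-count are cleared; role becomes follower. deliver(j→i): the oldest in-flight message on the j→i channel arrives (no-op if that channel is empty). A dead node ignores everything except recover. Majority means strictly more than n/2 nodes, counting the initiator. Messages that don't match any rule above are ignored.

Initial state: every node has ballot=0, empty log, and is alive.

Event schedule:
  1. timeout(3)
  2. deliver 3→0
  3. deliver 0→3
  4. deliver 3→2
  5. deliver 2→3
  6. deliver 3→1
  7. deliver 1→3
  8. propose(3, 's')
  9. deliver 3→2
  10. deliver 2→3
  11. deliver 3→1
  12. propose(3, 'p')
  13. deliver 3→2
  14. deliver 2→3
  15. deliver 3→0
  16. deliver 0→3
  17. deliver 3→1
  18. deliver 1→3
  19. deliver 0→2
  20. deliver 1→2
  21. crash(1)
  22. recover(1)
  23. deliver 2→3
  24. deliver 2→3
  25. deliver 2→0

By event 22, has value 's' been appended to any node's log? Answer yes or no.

e1 timeout(3): 3[cand,b=7,-]
e2 deliver 3→0: 0[foll,b=7,-]
e3 deliver 0→3: ·
e4 deliver 3→2: 2[foll,b=7,-]
e5 deliver 2→3: 3[lead,b=7,-]
e6 deliver 3→1: 1[foll,b=7,-]
e7 deliver 1→3: ·
e8 propose(3,'s'): ·
e9 deliver 3→2: 2[foll,b=7,s]
e10 deliver 2→3: ·
e11 deliver 3→1: 1[foll,b=7,s]
e12 propose(3,'p'): ·
e13 deliver 3→2: 2[foll,b=7,s,p]
e14 deliver 2→3: ·
e15 deliver 3→0: 0[foll,b=7,s]
e16 deliver 0→3: 3[lead,b=7,p]
e17 deliver 3→1: 1[foll,b=7,s,p]
e18 deliver 1→3: ·
e19 deliver 0→2: ·
e20 deliver 1→2: ·
e21 crash(1): 1[✗foll,b=7,s,p]
e22 recover(1): 1[foll,b=7,s,p]

yes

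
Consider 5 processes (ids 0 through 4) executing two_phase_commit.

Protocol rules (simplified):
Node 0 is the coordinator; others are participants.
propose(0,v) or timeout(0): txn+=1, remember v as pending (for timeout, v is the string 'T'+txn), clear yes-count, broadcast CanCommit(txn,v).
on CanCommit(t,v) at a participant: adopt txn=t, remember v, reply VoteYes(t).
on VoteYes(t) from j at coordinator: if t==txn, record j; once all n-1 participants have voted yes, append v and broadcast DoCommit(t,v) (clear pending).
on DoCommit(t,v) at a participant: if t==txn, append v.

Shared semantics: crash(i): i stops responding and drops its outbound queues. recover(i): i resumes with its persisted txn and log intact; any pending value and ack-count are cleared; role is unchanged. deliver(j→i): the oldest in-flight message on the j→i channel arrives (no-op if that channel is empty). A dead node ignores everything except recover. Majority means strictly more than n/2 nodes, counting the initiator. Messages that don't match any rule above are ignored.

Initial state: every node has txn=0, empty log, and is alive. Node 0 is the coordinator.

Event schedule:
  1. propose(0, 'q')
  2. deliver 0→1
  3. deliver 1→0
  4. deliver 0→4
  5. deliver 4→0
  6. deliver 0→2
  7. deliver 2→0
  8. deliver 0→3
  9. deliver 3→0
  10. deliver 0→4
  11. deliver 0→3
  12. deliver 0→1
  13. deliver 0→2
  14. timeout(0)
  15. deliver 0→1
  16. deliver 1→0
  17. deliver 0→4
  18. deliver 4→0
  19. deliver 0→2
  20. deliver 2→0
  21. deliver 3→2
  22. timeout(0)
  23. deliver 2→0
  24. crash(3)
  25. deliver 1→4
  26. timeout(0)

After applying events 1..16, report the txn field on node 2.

step 1 propose(0,'q'): 0={coor,t=1,log=-}
step 2 deliver 0→1: 1={part,t=1,log=-}
step 3 deliver 1→0: —
step 4 deliver 0→4: 4={part,t=1,log=-}
step 5 deliver 4→0: —
step 6 deliver 0→2: 2={part,t=1,log=-}
step 7 deliver 2→0: —
step 8 deliver 0→3: 3={part,t=1,log=-}
step 9 deliver 3→0: 0={coor,t=1,log=q}
step 10 deliver 0→4: 4={part,t=1,log=q}
step 11 deliver 0→3: 3={part,t=1,log=q}
step 12 deliver 0→1: 1={part,t=1,log=q}
step 13 deliver 0→2: 2={part,t=1,log=q}
step 14 timeout(0): 0={coor,t=2,log=q}
step 15 deliver 0→1: 1={part,t=2,log=q}
step 16 deliver 1→0: —

1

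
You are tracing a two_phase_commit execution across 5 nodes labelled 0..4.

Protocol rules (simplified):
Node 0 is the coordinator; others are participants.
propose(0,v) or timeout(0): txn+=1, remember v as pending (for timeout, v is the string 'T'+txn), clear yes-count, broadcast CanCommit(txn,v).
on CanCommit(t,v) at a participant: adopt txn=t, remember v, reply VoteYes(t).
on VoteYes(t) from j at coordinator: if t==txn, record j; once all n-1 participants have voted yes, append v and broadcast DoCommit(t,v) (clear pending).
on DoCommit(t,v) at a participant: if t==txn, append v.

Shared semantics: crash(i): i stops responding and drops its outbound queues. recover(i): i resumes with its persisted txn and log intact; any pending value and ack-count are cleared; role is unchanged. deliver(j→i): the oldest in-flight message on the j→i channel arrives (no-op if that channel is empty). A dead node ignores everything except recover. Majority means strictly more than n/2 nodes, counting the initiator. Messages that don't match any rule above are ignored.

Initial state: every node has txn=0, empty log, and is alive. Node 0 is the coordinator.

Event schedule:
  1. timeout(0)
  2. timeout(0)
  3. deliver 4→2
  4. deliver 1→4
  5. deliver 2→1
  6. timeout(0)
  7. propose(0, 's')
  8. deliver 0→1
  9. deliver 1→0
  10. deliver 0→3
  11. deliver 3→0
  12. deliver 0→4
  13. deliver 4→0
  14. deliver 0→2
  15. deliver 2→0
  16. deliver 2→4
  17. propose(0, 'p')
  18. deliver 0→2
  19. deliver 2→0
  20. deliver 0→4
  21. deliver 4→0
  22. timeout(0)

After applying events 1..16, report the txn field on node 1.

[1] timeout(0) → N0(coor t1 [-])
[2] timeout(0) → N0(coor t2 [-])
[3] deliver 4→2 → ∅
[4] deliver 1→4 → ∅
[5] deliver 2→1 → ∅
[6] timeout(0) → N0(coor t3 [-])
[7] propose(0,'s') → N0(coor t4 [-])
[8] deliver 0→1 → N1(part t1 [-])
[9] deliver 1→0 → ∅
[10] deliver 0→3 → N3(part t1 [-])
[11] deliver 3→0 → ∅
[12] deliver 0→4 → N4(part t1 [-])
[13] deliver 4→0 → ∅
[14] deliver 0→2 → N2(part t1 [-])
[15] deliver 2→0 → ∅
[16] deliver 2→4 → ∅

1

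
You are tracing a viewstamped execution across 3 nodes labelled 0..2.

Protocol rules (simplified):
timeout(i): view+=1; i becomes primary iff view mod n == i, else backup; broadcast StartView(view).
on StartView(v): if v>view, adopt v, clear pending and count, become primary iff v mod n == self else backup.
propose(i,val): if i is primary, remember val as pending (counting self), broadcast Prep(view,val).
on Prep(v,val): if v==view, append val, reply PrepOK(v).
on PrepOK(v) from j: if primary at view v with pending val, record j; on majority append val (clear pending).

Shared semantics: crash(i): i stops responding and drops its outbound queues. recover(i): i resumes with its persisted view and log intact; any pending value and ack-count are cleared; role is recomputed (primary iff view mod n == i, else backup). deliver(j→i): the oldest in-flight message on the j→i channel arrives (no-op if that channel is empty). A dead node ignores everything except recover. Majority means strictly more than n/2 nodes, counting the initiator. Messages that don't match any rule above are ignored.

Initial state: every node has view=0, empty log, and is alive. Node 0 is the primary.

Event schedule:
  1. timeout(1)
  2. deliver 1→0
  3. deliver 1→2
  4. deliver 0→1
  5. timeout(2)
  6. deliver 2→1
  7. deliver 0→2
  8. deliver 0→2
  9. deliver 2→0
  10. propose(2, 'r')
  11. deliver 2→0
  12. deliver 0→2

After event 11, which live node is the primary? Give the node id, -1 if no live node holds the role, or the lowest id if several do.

step 1 timeout(1): 1={prim,v=1,log=-}
step 2 deliver 1→0: 0={back,v=1,log=-}
step 3 deliver 1→2: 2={back,v=1,log=-}
step 4 deliver 0→1: —
step 5 timeout(2): 2={prim,v=2,log=-}
step 6 deliver 2→1: 1={back,v=2,log=-}
step 7 deliver 0→2: —
step 8 deliver 0→2: —
step 9 deliver 2→0: 0={back,v=2,log=-}
step 10 propose(2,'r'): —
step 11 deliver 2→0: 0={back,v=2,log=r}

2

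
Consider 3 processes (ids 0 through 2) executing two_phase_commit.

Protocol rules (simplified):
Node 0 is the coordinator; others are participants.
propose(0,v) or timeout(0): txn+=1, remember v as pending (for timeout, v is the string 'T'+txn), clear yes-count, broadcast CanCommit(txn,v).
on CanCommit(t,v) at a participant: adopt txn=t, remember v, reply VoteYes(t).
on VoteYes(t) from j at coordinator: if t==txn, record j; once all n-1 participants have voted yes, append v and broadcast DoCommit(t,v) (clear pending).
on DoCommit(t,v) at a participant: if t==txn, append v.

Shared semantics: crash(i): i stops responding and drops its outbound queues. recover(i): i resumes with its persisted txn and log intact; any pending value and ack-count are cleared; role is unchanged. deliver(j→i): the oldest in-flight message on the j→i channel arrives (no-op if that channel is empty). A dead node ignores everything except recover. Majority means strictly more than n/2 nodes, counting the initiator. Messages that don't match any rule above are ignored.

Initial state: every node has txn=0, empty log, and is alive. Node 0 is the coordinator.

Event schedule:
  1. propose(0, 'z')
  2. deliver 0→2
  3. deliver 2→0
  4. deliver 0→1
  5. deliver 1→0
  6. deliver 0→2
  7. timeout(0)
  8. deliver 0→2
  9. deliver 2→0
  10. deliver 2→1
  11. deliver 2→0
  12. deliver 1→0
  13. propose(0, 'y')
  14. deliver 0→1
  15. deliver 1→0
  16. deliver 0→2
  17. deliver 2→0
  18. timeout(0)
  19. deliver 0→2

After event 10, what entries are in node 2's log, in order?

e1 propose(0,'z'): 0[coor,t=1,-]
e2 deliver 0→2: 2[part,t=1,-]
e3 deliver 2→0: ·
e4 deliver 0→1: 1[part,t=1,-]
e5 deliver 1→0: 0[coor,t=1,z]
e6 deliver 0→2: 2[part,t=1,z]
e7 timeout(0): 0[coor,t=2,z]
e8 deliver 0→2: 2[part,t=2,z]
e9 deliver 2→0: ·
e10 deliver 2→1: ·

z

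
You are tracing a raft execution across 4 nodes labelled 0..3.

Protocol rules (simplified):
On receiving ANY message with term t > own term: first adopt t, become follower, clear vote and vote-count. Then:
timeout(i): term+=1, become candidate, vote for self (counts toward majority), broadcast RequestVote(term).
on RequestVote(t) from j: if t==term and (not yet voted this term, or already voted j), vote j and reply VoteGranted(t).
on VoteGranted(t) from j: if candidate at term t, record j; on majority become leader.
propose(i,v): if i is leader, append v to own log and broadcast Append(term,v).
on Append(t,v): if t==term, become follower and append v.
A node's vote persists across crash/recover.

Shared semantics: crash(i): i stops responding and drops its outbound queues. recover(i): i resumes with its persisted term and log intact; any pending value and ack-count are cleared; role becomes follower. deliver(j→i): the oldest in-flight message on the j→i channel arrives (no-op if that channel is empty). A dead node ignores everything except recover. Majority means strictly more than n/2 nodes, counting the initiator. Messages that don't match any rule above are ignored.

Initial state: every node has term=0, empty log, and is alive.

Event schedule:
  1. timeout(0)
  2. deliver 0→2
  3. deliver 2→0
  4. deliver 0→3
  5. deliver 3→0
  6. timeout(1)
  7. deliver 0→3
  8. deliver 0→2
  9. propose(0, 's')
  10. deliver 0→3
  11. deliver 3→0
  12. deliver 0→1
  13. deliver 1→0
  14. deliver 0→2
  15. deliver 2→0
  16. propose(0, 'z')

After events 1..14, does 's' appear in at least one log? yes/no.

1. timeout(0):  <0:cand t1 ->
2. deliver 0→2:  <2:foll t1 ->
3. deliver 2→0:  nop
4. deliver 0→3:  <3:foll t1 ->
5. deliver 3→0:  <0:lead t1 ->
6. timeout(1):  <1:cand t1 ->
7. deliver 0→3:  nop
8. deliver 0→2:  nop
9. propose(0,'s'):  <0:lead t1 s>
10. deliver 0→3:  <3:foll t1 s>
11. deliver 3→0:  nop
12. deliver 0→1:  nop
13. deliver 1→0:  nop
14. deliver 0→2:  <2:foll t1 s>

yes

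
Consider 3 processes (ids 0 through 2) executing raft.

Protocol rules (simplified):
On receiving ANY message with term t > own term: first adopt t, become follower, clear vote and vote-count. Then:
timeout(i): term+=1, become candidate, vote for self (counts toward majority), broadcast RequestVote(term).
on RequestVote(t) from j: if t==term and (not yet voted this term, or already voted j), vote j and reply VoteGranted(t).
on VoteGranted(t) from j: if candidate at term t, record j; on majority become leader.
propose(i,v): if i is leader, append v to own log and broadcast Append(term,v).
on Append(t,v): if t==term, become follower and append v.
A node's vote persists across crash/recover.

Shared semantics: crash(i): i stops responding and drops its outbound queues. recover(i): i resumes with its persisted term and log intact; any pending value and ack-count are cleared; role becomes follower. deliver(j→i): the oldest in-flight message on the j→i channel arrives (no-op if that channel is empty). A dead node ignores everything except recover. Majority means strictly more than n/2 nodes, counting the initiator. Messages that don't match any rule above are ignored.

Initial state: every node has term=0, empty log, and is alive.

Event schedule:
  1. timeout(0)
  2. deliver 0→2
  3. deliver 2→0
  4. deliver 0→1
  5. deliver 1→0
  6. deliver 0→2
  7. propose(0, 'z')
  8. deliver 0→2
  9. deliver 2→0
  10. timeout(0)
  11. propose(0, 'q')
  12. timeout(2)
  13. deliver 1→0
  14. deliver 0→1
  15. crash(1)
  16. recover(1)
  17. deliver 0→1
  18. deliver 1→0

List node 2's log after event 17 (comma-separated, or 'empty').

step 1 timeout(0): 0={cand,t=1,log=-}
step 2 deliver 0→2: 2={foll,t=1,log=-}
step 3 deliver 2→0: 0={lead,t=1,log=-}
step 4 deliver 0→1: 1={foll,t=1,log=-}
step 5 deliver 1→0: —
step 6 deliver 0→2: —
step 7 propose(0,'z'): 0={lead,t=1,log=z}
step 8 deliver 0→2: 2={foll,t=1,log=z}
step 9 deliver 2→0: —
step 10 timeout(0): 0={cand,t=2,log=z}
step 11 propose(0,'q'): —
step 12 timeout(2): 2={cand,t=2,log=z}
step 13 deliver 1→0: —
step 14 deliver 0→1: 1={foll,t=1,log=z}
step 15 crash(1): 1={✗foll,t=1,log=z}
step 16 recover(1): 1={foll,t=1,log=z}
step 17 deliver 0→1: 1={foll,t=2,log=z}

z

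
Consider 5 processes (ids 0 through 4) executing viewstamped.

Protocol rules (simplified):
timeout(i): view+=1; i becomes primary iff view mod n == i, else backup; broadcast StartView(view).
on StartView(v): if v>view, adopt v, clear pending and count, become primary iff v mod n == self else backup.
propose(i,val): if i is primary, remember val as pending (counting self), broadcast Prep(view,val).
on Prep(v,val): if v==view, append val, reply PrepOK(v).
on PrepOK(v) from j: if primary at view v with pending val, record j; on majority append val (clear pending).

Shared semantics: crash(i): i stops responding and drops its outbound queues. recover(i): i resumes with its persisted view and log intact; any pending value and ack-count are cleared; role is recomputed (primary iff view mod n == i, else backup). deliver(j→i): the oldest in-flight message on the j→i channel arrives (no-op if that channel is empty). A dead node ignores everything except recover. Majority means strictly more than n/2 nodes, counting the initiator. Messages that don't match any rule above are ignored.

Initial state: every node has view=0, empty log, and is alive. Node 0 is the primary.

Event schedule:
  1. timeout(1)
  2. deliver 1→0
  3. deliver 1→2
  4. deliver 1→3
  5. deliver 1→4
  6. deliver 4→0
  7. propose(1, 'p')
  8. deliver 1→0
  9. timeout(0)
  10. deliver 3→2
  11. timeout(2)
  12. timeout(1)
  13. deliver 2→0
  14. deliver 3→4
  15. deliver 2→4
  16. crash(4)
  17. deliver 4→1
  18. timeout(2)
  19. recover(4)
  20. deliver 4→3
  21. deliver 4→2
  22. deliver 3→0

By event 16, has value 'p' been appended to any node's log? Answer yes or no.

1. timeout(1):  <1:prim v1 ->
2. deliver 1→0:  <0:back v1 ->
3. deliver 1→2:  <2:back v1 ->
4. deliver 1→3:  <3:back v1 ->
5. deliver 1→4:  <4:back v1 ->
6. deliver 4→0:  nop
7. propose(1,'p'):  nop
8. deliver 1→0:  <0:back v1 p>
9. timeout(0):  <0:back v2 p>
10. deliver 3→2:  nop
11. timeout(2):  <2:prim v2 ->
12. timeout(1):  <1:back v2 ->
13. deliver 2→0:  nop
14. deliver 3→4:  nop
15. deliver 2→4:  <4:back v2 ->
16. crash(4):  <4:✗back v2 ->

yes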